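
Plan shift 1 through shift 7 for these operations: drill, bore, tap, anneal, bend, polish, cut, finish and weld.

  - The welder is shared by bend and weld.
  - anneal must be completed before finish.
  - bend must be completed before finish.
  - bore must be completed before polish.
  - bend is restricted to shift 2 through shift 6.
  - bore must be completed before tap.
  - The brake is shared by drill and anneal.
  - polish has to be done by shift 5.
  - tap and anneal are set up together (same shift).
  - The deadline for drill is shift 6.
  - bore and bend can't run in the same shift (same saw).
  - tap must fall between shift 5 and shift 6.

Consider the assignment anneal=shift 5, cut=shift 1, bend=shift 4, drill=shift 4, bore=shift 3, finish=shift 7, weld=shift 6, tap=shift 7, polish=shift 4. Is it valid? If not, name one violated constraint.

Invalid. tap must fall between shift 5 and shift 6.

tap and anneal are set up together (same shift) — violated.
bend is restricted to shift 2 through shift 6 — holds.
bore and bend can't run in the same shift (same saw) — holds.
bore must be completed before polish — holds.
The deadline for drill is shift 6 — holds.
polish has to be done by shift 5 — holds.
anneal must be completed before finish — holds.
The brake is shared by drill and anneal — holds.
tap must fall between shift 5 and shift 6 — violated.
The welder is shared by bend and weld — holds.
bore must be completed before tap — holds.
bend must be completed before finish — holds.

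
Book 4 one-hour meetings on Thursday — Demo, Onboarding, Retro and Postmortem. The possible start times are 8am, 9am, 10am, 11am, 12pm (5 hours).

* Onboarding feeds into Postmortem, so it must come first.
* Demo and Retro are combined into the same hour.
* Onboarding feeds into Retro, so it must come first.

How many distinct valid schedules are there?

30

Splitting on Demo: it can be 9am (4), 10am (7), 11am (9), 12pm (10). Listing each branch's schedules as (Onboarding, Retro, Postmortem):
Demo=9am: (8am,9am,9am) (8am,9am,10am) (8am,9am,11am) (8am,9am,12pm) — 4.
Demo=10am: (8am,10am,9am) (8am,10am,10am) (8am,10am,11am) (8am,10am,12pm) (9am,10am,10am) (9am,10am,11am) (9am,10am,12pm) — 7.
Demo=11am: (8am,11am,9am) (8am,11am,10am) (8am,11am,11am) (8am,11am,12pm) (9am,11am,10am) (9am,11am,11am) (9am,11am,12pm) (10am,11am,11am) (10am,11am,12pm) — 9.
Demo=12pm: (8am,12pm,9am) (8am,12pm,10am) (8am,12pm,11am) (8am,12pm,12pm) (9am,12pm,10am) (9am,12pm,11am) (9am,12pm,12pm) (10am,12pm,11am) (10am,12pm,12pm) (11am,12pm,12pm) — 10.
Summing: 4 + 7 + 9 + 10 = 30.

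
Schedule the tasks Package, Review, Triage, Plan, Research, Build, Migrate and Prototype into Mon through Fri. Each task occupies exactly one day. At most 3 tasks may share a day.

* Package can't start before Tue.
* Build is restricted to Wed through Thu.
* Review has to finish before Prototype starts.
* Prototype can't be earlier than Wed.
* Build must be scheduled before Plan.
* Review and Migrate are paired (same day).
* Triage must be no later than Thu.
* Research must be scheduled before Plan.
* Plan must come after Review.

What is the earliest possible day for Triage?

Mon

Triage's own window allows nothing later than Thu.
Triage at Mon is achievable: Build=Wed, Research=Tue, Review=Mon, Package=Tue, Triage=Mon, Migrate=Mon, Plan=Thu, Prototype=Wed.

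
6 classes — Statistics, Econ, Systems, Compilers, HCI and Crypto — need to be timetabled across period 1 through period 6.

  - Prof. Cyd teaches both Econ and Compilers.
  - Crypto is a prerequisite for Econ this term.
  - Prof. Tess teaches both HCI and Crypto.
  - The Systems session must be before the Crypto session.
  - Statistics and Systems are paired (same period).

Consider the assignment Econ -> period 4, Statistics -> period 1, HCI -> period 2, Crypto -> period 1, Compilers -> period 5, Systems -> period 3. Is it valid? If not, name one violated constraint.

Crypto is a prerequisite for Econ this term — holds.
Prof. Cyd teaches both Econ and Compilers — holds.
Statistics and Systems are paired (same period) — violated.
The Systems session must be before the Crypto session — violated.
Prof. Tess teaches both HCI and Crypto — holds.

Invalid. The Systems session must be before the Crypto session.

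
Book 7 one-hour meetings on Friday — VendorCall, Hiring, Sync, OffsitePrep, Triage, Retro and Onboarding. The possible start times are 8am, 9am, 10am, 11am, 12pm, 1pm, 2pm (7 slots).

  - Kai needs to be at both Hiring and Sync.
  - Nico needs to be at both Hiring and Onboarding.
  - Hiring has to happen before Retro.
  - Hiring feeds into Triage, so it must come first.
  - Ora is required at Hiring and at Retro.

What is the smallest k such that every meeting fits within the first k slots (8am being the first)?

2

The precedence chain requires at least 2 distinct slots.
2 works (last occupied slot: 9am): for example Retro in 9am; VendorCall in 8am; Hiring in 8am; Onboarding in 9am; OffsitePrep in 8am; Triage in 9am; Sync in 9am.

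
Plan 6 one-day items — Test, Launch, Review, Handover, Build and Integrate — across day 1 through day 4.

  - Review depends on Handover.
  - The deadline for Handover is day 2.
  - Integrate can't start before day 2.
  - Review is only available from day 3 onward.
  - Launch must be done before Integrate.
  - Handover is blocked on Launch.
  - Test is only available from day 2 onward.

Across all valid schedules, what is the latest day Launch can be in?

Downstream work caps Launch at day 1.
Launch at day 1 is achievable: Integrate -> day 2; Launch -> day 1; Build -> day 1; Review -> day 3; Test -> day 2; Handover -> day 2.

day 1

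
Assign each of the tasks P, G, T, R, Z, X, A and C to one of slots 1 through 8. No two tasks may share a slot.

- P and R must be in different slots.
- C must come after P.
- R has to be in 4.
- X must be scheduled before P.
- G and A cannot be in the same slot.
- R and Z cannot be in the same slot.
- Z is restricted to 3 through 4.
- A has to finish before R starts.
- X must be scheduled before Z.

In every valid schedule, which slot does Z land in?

3

Z's window is 3–4.
R is fixed at 4, and Z can't share a slot with R.
So Z must be 3.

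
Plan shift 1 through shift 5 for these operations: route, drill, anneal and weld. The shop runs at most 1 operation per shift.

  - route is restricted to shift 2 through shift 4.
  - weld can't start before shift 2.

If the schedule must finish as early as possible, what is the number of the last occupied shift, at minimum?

With at most 1 per shift and 4 operations, at least 4 shifts are needed.
route can't be placed before shift 2, so the schedule must run through at least shift 2.
4 works (last occupied shift: shift 4): for example anneal -> shift 4; route -> shift 2; drill -> shift 1; weld -> shift 3.

shift 4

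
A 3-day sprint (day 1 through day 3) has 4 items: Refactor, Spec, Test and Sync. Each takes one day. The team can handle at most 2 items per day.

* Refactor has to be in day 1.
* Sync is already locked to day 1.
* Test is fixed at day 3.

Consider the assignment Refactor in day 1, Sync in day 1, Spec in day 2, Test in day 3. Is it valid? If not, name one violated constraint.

Yes

The team can handle at most 2 items per day — holds.
Sync is already locked to day 1 — holds.
Refactor has to be in day 1 — holds.
Test is fixed at day 3 — holds.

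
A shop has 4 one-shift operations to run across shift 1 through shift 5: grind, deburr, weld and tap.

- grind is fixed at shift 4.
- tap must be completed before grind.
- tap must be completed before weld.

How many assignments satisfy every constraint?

45

Splitting on deburr: it can be shift 1 (9), shift 2 (9), shift 3 (9), shift 4 (9), shift 5 (9). Listing each branch's schedules as (grind, weld, tap) by shift number:
deburr=shift 1: (4,2,1) (4,3,1) (4,3,2) (4,4,1) (4,4,2) (4,4,3) (4,5,1) (4,5,2) (4,5,3) — 9.
deburr=shift 2: (4,2,1) (4,3,1) (4,3,2) (4,4,1) (4,4,2) (4,4,3) (4,5,1) (4,5,2) (4,5,3) — 9.
deburr=shift 3: (4,2,1) (4,3,1) (4,3,2) (4,4,1) (4,4,2) (4,4,3) (4,5,1) (4,5,2) (4,5,3) — 9.
deburr=shift 4: (4,2,1) (4,3,1) (4,3,2) (4,4,1) (4,4,2) (4,4,3) (4,5,1) (4,5,2) (4,5,3) — 9.
deburr=shift 5: (4,2,1) (4,3,1) (4,3,2) (4,4,1) (4,4,2) (4,4,3) (4,5,1) (4,5,2) (4,5,3) — 9.
Summing: 9 + 9 + 9 + 9 + 9 = 45.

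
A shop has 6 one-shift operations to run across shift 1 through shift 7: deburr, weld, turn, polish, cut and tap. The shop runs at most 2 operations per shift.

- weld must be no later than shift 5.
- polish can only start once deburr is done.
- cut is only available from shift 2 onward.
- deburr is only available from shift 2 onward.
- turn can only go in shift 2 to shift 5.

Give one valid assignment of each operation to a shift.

turn=shift 2; weld=shift 1; deburr=shift 2; polish=shift 3; cut=shift 3; tap=shift 1

Checking: deburr(shift 2) before polish(shift 3); weld=shift 1 in [shift 1,shift 5]; turn=shift 2 in [shift 2,shift 5]; cut=shift 3 in [shift 2,shift 7]; deburr=shift 2 in [shift 2,shift 7]; max 2 per shift (cap 2).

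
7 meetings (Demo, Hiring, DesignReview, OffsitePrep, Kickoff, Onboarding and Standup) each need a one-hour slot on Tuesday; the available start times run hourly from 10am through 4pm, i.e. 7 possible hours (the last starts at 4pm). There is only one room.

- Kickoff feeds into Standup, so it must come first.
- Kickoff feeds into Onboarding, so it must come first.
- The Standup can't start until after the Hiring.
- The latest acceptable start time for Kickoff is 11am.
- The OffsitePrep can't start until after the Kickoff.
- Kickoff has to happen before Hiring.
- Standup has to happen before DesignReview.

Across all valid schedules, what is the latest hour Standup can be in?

3pm

Precedence pushes Standup to at least 12pm; downstream work caps Standup at 3pm.
Standup at 3pm is achievable: Demo=2pm, Onboarding=1pm, DesignReview=4pm, Kickoff=10am, Hiring=11am, OffsitePrep=12pm, Standup=3pm.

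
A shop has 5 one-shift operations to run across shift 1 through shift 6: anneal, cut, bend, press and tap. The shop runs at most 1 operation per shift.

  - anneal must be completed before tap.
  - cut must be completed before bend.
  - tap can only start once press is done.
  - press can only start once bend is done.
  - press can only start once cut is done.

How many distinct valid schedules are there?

24

Splitting on anneal: it can be shift 1 (5), shift 2 (5), shift 3 (5), shift 4 (5), shift 5 (4). Listing each branch's schedules as (cut, bend, press, tap) by shift number:
anneal=shift 1: (2,3,4,5) (2,3,4,6) (2,3,5,6) (2,4,5,6) (3,4,5,6) — 5.
anneal=shift 2: (1,3,4,5) (1,3,4,6) (1,3,5,6) (1,4,5,6) (3,4,5,6) — 5.
anneal=shift 3: (1,2,4,5) (1,2,4,6) (1,2,5,6) (1,4,5,6) (2,4,5,6) — 5.
anneal=shift 4: (1,2,3,5) (1,2,3,6) (1,2,5,6) (1,3,5,6) (2,3,5,6) — 5.
anneal=shift 5: (1,2,3,6) (1,2,4,6) (1,3,4,6) (2,3,4,6) — 4.
Summing: 5 + 5 + 5 + 5 + 4 = 24.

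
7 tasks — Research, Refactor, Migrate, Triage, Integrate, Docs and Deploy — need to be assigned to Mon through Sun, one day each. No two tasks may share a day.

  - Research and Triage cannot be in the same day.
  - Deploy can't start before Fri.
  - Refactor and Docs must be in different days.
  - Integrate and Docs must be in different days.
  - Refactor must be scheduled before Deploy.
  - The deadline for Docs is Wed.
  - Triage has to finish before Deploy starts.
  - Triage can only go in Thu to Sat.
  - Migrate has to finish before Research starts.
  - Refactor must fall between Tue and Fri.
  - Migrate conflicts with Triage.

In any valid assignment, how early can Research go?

Tue

Precedence pushes Research to at least Tue.
Research at Tue is achievable: Deploy -> Sat, Research -> Tue, Docs -> Wed, Migrate -> Mon, Triage -> Thu, Refactor -> Fri, Integrate -> Sun.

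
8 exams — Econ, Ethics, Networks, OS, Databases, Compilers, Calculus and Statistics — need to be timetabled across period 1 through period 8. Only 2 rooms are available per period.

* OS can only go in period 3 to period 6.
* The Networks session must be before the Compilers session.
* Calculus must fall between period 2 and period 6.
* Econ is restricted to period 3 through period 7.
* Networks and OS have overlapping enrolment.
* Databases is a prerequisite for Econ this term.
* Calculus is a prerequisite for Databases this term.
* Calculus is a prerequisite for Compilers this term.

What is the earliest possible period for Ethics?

period 1

Ethics at period 1 is achievable: OS in period 3; Databases in period 3; Compilers in period 4; Calculus in period 2; Ethics in period 1; Networks in period 1; Statistics in period 2; Econ in period 4.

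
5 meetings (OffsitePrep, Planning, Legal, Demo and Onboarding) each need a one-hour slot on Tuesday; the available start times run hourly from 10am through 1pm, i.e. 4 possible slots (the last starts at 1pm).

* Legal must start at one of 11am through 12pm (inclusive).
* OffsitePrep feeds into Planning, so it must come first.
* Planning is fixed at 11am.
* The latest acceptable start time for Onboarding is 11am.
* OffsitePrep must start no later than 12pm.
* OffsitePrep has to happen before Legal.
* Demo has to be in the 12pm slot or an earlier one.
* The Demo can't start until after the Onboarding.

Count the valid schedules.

6

Splitting on Legal: it can be 11am (3), 12pm (3). Listing each branch's schedules as (OffsitePrep, Planning, Demo, Onboarding):
Legal=11am: (10am,11am,11am,10am) (10am,11am,12pm,10am) (10am,11am,12pm,11am) — 3.
Legal=12pm: (10am,11am,11am,10am) (10am,11am,12pm,10am) (10am,11am,12pm,11am) — 3.
Summing: 3 + 3 = 6.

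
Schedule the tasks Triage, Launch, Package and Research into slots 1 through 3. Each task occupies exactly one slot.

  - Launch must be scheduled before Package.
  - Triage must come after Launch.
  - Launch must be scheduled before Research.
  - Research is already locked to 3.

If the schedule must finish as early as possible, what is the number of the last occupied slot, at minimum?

slot 3

The precedence chain requires at least 2 distinct slots.
Research can't be placed before 3, so the schedule must run through at least slot 3.
3 works (last occupied slot: 3): for example Triage in 2; Research in 3; Package in 2; Launch in 1.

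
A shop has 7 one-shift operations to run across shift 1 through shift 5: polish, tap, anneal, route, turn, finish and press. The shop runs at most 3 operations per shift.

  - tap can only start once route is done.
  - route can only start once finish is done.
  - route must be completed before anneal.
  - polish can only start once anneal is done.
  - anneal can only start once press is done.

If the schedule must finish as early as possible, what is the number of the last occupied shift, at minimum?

4

The precedence chain requires at least 4 distinct shifts.
With at most 3 per shift and 7 operations, at least 3 shifts are needed.
4 works (last occupied shift: shift 4): for example tap=shift 3; finish=shift 1; turn=shift 1; polish=shift 4; route=shift 2; press=shift 1; anneal=shift 3.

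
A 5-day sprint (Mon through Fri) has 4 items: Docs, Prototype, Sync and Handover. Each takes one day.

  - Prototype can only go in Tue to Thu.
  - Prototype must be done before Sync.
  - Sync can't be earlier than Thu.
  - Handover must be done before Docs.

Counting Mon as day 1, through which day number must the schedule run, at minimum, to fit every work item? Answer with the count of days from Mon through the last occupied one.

4 days

The precedence chain requires at least 2 distinct days.
Sync can't be placed before Thu — that is day 4 counting from Mon — so the schedule must run through at least 4 days.
4 works (last occupied day: Thu): for example Sync -> Thu, Handover -> Mon, Docs -> Tue, Prototype -> Tue.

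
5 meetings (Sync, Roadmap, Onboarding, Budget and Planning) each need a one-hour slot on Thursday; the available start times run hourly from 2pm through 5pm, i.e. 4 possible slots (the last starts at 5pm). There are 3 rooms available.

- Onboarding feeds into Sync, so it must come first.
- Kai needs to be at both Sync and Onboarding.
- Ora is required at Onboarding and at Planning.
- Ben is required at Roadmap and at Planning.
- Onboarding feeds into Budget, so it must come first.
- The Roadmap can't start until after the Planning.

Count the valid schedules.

Splitting on Sync: it can be 3pm (9), 4pm (17), 5pm (22). Listing each branch's schedules as (Roadmap, Onboarding, Budget, Planning):
Sync=3pm: (4pm,2pm,3pm,3pm) (4pm,2pm,4pm,3pm) (4pm,2pm,5pm,3pm) (5pm,2pm,3pm,3pm) (5pm,2pm,3pm,4pm) (5pm,2pm,4pm,3pm) (5pm,2pm,4pm,4pm) (5pm,2pm,5pm,3pm) (5pm,2pm,5pm,4pm) — 9.
Sync=4pm: (3pm,3pm,4pm,2pm) (3pm,3pm,5pm,2pm) (4pm,2pm,3pm,3pm) (4pm,2pm,4pm,3pm) (4pm,2pm,5pm,3pm) (4pm,3pm,4pm,2pm) (4pm,3pm,5pm,2pm) (5pm,2pm,3pm,3pm) (5pm,2pm,3pm,4pm) (5pm,2pm,4pm,3pm) (5pm,2pm,4pm,4pm) (5pm,2pm,5pm,3pm) (5pm,2pm,5pm,4pm) (5pm,3pm,4pm,2pm) (5pm,3pm,4pm,4pm) (5pm,3pm,5pm,2pm) (5pm,3pm,5pm,4pm) — 17.
Sync=5pm: (3pm,3pm,4pm,2pm) (3pm,3pm,5pm,2pm) (3pm,4pm,5pm,2pm) (4pm,2pm,3pm,3pm) (4pm,2pm,4pm,3pm) (4pm,2pm,5pm,3pm) (4pm,3pm,4pm,2pm) (4pm,3pm,5pm,2pm) (4pm,4pm,5pm,2pm) (4pm,4pm,5pm,3pm) (5pm,2pm,3pm,3pm) (5pm,2pm,3pm,4pm) (5pm,2pm,4pm,3pm) (5pm,2pm,4pm,4pm) (5pm,2pm,5pm,3pm) (5pm,2pm,5pm,4pm) (5pm,3pm,4pm,2pm) (5pm,3pm,4pm,4pm) (5pm,3pm,5pm,2pm) (5pm,3pm,5pm,4pm) (5pm,4pm,5pm,2pm) (5pm,4pm,5pm,3pm) — 22.
Summing: 9 + 17 + 22 = 48.

48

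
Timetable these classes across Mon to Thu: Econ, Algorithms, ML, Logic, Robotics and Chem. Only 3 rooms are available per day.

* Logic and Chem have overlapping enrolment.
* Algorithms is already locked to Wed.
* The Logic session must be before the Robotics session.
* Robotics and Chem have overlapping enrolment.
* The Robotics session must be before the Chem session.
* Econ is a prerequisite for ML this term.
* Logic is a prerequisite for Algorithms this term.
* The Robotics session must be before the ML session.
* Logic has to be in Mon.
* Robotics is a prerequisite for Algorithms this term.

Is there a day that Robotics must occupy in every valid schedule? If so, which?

Tue

Logic is fixed at Mon and must come before Robotics, so Robotics is at least Tue.
Algorithms is fixed at Wed and must come after Robotics, so Robotics is at most Tue.
So Robotics must be Tue.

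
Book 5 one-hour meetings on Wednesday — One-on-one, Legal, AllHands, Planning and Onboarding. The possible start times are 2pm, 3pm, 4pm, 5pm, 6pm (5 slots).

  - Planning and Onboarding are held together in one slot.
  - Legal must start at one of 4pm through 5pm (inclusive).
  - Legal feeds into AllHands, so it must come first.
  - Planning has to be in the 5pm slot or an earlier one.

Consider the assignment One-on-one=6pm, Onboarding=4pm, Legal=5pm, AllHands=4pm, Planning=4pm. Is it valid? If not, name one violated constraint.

No. Legal feeds into AllHands, so it must come first is not satisfied.

Planning has to be in the 5pm slot or an earlier one — holds.
Planning and Onboarding are held together in one slot — holds.
Legal must start at one of 4pm through 5pm (inclusive) — holds.
Legal feeds into AllHands, so it must come first — violated.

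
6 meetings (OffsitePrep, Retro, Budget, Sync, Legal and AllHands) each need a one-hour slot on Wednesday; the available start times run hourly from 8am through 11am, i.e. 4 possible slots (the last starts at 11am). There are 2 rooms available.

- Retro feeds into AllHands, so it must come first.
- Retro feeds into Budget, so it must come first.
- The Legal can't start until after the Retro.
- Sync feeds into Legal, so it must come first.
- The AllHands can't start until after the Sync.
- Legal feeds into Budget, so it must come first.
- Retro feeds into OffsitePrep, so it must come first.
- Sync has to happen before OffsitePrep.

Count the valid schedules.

27

Splitting on OffsitePrep: it can be 9am (7), 10am (10), 11am (10). Listing each branch's schedules as (Retro, Budget, Sync, Legal, AllHands):
OffsitePrep=9am: (8am,10am,8am,9am,10am) (8am,10am,8am,9am,11am) (8am,11am,8am,9am,10am) (8am,11am,8am,9am,11am) (8am,11am,8am,10am,9am) (8am,11am,8am,10am,10am) (8am,11am,8am,10am,11am) — 7.
OffsitePrep=10am: (8am,10am,8am,9am,9am) (8am,10am,8am,9am,11am) (8am,11am,8am,9am,9am) (8am,11am,8am,9am,10am) (8am,11am,8am,9am,11am) (8am,11am,8am,10am,9am) (8am,11am,8am,10am,11am) (8am,11am,9am,10am,11am) (9am,11am,8am,10am,11am) (9am,11am,9am,10am,11am) — 10.
OffsitePrep=11am: (8am,10am,8am,9am,9am) (8am,10am,8am,9am,10am) (8am,10am,8am,9am,11am) (8am,11am,8am,9am,9am) (8am,11am,8am,9am,10am) (8am,11am,8am,10am,9am) (8am,11am,8am,10am,10am) (8am,11am,9am,10am,10am) (9am,11am,8am,10am,10am) (9am,11am,9am,10am,10am) — 10.
Summing: 7 + 10 + 10 = 27.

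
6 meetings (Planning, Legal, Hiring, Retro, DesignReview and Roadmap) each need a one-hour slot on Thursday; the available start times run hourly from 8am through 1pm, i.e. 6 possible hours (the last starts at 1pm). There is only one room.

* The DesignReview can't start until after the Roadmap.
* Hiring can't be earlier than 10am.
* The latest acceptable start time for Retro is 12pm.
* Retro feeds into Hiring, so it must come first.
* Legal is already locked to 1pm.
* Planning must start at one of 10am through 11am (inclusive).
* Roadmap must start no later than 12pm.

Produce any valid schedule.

DesignReview in 12pm; Roadmap in 9am; Retro in 8am; Planning in 10am; Legal in 1pm; Hiring in 11am

Checking: Retro(8am) before Hiring(11am); Roadmap(9am) before DesignReview(12pm); Roadmap=9am in [8am,12pm]; Legal=1pm in [1pm,1pm]; Retro=8am in [8am,12pm]; Hiring=11am in [10am,1pm]; Planning=10am in [10am,11am]; max 1 per hour (cap 1).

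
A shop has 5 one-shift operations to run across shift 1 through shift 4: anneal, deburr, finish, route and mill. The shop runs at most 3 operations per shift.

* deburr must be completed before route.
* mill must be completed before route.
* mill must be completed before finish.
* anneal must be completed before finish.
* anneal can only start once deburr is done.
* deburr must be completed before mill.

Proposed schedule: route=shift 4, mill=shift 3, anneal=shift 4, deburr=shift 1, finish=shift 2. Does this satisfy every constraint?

The shop runs at most 3 operations per shift — holds.
deburr must be completed before mill — holds.
anneal must be completed before finish — violated.
deburr must be completed before route — holds.
anneal can only start once deburr is done — holds.
mill must be completed before route — holds.
mill must be completed before finish — violated.

No. anneal must be completed before finish is not satisfied.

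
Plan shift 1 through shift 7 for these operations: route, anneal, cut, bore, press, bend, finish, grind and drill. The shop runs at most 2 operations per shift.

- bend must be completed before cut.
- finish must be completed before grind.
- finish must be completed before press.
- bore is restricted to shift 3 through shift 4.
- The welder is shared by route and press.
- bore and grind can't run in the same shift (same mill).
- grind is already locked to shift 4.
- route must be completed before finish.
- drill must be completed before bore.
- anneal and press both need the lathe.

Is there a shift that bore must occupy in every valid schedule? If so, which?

bore's window is shift 3–shift 4.
grind is fixed at shift 4, and bore can't share a shift with grind.
So bore must be shift 3.

shift 3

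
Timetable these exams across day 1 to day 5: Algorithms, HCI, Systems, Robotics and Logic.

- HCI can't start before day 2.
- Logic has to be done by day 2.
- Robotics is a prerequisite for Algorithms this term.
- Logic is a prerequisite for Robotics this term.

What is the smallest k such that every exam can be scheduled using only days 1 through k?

3

The precedence chain requires at least 3 distinct days.
3 works (last occupied day: day 3): for example Algorithms=day 3, Logic=day 1, HCI=day 2, Systems=day 1, Robotics=day 2.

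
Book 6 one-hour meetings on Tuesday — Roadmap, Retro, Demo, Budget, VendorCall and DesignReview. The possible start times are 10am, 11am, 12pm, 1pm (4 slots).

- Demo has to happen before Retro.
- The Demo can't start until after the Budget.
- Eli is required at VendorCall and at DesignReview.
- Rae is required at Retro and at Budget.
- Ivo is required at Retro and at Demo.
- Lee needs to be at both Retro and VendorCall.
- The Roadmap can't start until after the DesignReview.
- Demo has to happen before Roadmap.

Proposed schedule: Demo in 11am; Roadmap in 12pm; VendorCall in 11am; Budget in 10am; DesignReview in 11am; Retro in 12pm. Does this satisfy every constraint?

No. Eli is required at VendorCall and at DesignReview is not satisfied.

The Demo can't start until after the Budget — holds.
Demo has to happen before Roadmap — holds.
The Roadmap can't start until after the DesignReview — holds.
Eli is required at VendorCall and at DesignReview — violated.
Rae is required at Retro and at Budget — holds.
Lee needs to be at both Retro and VendorCall — holds.
Demo has to happen before Retro — holds.
Ivo is required at Retro and at Demo — holds.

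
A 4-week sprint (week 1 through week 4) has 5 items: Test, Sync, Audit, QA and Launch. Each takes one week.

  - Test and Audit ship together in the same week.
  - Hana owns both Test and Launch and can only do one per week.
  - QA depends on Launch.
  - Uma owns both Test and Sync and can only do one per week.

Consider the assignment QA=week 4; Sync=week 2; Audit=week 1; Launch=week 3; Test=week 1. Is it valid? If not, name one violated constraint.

Yes

QA depends on Launch — holds.
Hana owns both Test and Launch and can only do one per week — holds.
Test and Audit ship together in the same week — holds.
Uma owns both Test and Sync and can only do one per week — holds.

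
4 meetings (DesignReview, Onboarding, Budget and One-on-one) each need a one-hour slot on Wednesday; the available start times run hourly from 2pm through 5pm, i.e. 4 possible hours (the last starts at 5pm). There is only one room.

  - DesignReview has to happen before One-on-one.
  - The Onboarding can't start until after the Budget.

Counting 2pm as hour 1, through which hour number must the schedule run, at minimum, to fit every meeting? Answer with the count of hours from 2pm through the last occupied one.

The precedence chain requires at least 2 distinct hours.
With at most 1 per hour and 4 meetings, at least 4 hours are needed.
4 works (last occupied hour: 5pm): for example One-on-one -> 5pm; Onboarding -> 4pm; DesignReview -> 2pm; Budget -> 3pm.

4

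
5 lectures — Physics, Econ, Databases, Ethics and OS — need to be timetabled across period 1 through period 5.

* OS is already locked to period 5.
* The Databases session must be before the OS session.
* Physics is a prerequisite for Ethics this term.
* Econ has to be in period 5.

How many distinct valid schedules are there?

40

Splitting on Physics: it can be period 1 (16), period 2 (12), period 3 (8), period 4 (4). Listing each branch's schedules as (Econ, Databases, Ethics, OS) by period number:
Physics=period 1: (5,1,2,5) (5,1,3,5) (5,1,4,5) (5,1,5,5) (5,2,2,5) (5,2,3,5) (5,2,4,5) (5,2,5,5) (5,3,2,5) (5,3,3,5) (5,3,4,5) (5,3,5,5) (5,4,2,5) (5,4,3,5) (5,4,4,5) (5,4,5,5) — 16.
Physics=period 2: (5,1,3,5) (5,1,4,5) (5,1,5,5) (5,2,3,5) (5,2,4,5) (5,2,5,5) (5,3,3,5) (5,3,4,5) (5,3,5,5) (5,4,3,5) (5,4,4,5) (5,4,5,5) — 12.
Physics=period 3: (5,1,4,5) (5,1,5,5) (5,2,4,5) (5,2,5,5) (5,3,4,5) (5,3,5,5) (5,4,4,5) (5,4,5,5) — 8.
Physics=period 4: (5,1,5,5) (5,2,5,5) (5,3,5,5) (5,4,5,5) — 4.
Summing: 16 + 12 + 8 + 4 = 40.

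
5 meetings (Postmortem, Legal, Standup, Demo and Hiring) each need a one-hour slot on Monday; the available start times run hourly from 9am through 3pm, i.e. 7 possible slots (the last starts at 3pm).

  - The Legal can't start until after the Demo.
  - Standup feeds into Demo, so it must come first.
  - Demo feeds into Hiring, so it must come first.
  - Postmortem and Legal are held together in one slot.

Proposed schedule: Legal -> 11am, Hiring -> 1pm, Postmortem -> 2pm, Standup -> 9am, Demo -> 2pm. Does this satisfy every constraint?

No. The Legal can't start until after the Demo is not satisfied.

Standup feeds into Demo, so it must come first — holds.
Demo feeds into Hiring, so it must come first — violated.
Postmortem and Legal are held together in one slot — violated.
The Legal can't start until after the Demo — violated.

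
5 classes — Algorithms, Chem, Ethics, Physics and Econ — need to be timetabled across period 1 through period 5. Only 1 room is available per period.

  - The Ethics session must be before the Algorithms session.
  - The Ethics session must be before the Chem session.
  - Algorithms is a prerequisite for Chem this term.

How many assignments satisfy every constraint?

20

Splitting on Algorithms: it can be period 2 (6), period 3 (8), period 4 (6). Listing each branch's schedules as (Chem, Ethics, Physics, Econ) by period number:
Algorithms=period 2: (3,1,4,5) (3,1,5,4) (4,1,3,5) (4,1,5,3) (5,1,3,4) (5,1,4,3) — 6.
Algorithms=period 3: (4,1,2,5) (4,1,5,2) (4,2,1,5) (4,2,5,1) (5,1,2,4) (5,1,4,2) (5,2,1,4) (5,2,4,1) — 8.
Algorithms=period 4: (5,1,2,3) (5,1,3,2) (5,2,1,3) (5,2,3,1) (5,3,1,2) (5,3,2,1) — 6.
Summing: 6 + 8 + 6 = 20.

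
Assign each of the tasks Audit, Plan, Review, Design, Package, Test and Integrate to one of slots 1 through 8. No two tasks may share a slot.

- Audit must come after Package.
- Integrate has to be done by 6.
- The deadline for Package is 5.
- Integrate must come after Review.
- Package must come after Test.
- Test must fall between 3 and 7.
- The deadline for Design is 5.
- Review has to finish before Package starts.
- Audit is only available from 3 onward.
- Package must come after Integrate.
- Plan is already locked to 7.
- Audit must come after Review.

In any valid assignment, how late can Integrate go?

4

Precedence pushes Integrate to at least 2; Integrate's own window allows nothing later than 6; downstream work caps Integrate at 4.
Integrate at 4 is achievable: Design in 1, Integrate in 4, Audit in 6, Review in 2, Plan in 7, Test in 3, Package in 5.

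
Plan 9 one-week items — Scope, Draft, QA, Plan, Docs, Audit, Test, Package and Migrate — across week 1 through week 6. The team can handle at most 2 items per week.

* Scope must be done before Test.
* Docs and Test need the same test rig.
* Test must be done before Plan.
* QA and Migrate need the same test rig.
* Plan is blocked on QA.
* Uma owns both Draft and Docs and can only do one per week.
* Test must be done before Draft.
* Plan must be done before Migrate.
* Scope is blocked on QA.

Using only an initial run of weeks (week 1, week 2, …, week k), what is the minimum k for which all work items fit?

5

The precedence chain requires at least 5 distinct weeks.
With at most 2 per week and 9 work items, at least 5 weeks are needed.
5 works (last occupied week: week 5): for example QA=week 1; Audit=week 2; Test=week 3; Package=week 3; Docs=week 1; Draft=week 4; Migrate=week 5; Scope=week 2; Plan=week 4.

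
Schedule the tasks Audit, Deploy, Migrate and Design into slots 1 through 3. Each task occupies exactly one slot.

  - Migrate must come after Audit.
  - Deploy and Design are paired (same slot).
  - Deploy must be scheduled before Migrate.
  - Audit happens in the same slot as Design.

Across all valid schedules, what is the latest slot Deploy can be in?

2

Downstream work caps Deploy at 2.
Deploy at 2 is achievable: Deploy=2, Design=2, Audit=2, Migrate=3.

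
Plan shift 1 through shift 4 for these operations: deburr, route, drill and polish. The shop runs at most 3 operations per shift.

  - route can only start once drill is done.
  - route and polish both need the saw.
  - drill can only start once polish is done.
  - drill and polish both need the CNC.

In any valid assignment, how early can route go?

shift 3

Precedence pushes route to at least shift 3.
route at shift 3 is achievable: deburr in shift 1; polish in shift 1; route in shift 3; drill in shift 2.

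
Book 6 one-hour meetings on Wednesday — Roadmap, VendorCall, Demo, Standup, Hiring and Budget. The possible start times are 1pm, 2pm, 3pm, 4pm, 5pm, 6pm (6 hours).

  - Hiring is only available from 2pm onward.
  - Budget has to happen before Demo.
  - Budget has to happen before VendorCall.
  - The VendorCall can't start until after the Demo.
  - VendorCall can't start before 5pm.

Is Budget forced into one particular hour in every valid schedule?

Budget can be 1pm (e.g. Standup -> 1pm, Hiring -> 2pm, Demo -> 2pm, Budget -> 1pm, Roadmap -> 1pm, VendorCall -> 5pm) or 2pm (e.g. Hiring=2pm, Roadmap=1pm, VendorCall=5pm, Standup=1pm, Demo=3pm, Budget=2pm).

No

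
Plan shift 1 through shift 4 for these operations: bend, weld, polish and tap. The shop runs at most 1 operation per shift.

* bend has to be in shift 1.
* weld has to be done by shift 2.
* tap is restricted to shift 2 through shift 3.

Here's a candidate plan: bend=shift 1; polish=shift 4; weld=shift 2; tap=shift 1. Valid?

The shop runs at most 1 operation per shift — violated.
weld has to be done by shift 2 — holds.
tap is restricted to shift 2 through shift 3 — violated.
bend has to be in shift 1 — holds.

No. tap is restricted to shift 2 through shift 3 is not satisfied.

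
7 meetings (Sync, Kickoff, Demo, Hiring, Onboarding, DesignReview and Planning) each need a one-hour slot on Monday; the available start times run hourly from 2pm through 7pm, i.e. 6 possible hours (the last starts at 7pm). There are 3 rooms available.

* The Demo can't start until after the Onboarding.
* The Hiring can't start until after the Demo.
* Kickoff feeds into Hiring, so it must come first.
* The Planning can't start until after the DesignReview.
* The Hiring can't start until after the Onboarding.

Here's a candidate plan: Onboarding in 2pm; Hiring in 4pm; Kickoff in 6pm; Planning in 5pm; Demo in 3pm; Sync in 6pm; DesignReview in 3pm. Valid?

The Planning can't start until after the DesignReview — holds.
There are 3 rooms available — holds.
The Hiring can't start until after the Onboarding — holds.
The Demo can't start until after the Onboarding — holds.
Kickoff feeds into Hiring, so it must come first — violated.
The Hiring can't start until after the Demo — holds.

Invalid. Kickoff feeds into Hiring, so it must come first.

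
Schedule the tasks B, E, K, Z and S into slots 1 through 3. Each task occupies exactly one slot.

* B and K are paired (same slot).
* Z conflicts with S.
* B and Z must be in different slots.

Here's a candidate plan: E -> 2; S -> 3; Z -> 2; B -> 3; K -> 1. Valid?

No. B and K are paired (same slot) is not satisfied.

B and Z must be in different slots — holds.
Z conflicts with S — holds.
B and K are paired (same slot) — violated.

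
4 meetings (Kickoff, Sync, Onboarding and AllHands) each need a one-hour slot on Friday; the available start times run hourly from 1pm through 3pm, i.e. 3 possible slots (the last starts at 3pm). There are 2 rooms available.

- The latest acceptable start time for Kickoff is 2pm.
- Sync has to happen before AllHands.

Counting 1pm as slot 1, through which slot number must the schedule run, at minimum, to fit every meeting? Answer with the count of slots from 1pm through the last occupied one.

2 slots

The precedence chain requires at least 2 distinct slots.
With at most 2 per slot and 4 meetings, at least 2 slots are needed.
2 works (last occupied slot: 2pm): for example Onboarding=2pm, Kickoff=1pm, AllHands=2pm, Sync=1pm.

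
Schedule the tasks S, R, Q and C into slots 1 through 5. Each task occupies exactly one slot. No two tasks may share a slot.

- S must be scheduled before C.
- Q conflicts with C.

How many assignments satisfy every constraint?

Splitting on S: it can be 1 (24), 2 (18), 3 (12), 4 (6). Listing each branch's schedules as (R, Q, C):
S=1: (2,3,4) (2,3,5) (2,4,3) (2,4,5) (2,5,3) (2,5,4) (3,2,4) (3,2,5) (3,4,2) (3,4,5) (3,5,2) (3,5,4) (4,2,3) (4,2,5) (4,3,2) (4,3,5) (4,5,2) (4,5,3) (5,2,3) (5,2,4) (5,3,2) (5,3,4) (5,4,2) (5,4,3) — 24.
S=2: (1,3,4) (1,3,5) (1,4,3) (1,4,5) (1,5,3) (1,5,4) (3,1,4) (3,1,5) (3,4,5) (3,5,4) (4,1,3) (4,1,5) (4,3,5) (4,5,3) (5,1,3) (5,1,4) (5,3,4) (5,4,3) — 18.
S=3: (1,2,4) (1,2,5) (1,4,5) (1,5,4) (2,1,4) (2,1,5) (2,4,5) (2,5,4) (4,1,5) (4,2,5) (5,1,4) (5,2,4) — 12.
S=4: (1,2,5) (1,3,5) (2,1,5) (2,3,5) (3,1,5) (3,2,5) — 6.
Summing: 24 + 18 + 12 + 6 = 60.

60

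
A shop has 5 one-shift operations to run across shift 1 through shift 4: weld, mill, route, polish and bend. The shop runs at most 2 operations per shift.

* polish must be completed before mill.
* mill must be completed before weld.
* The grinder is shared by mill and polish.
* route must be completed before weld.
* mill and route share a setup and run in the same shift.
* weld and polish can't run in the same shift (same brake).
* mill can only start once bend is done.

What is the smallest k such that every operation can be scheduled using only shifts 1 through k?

The precedence chain requires at least 3 distinct shifts.
With at most 2 per shift and 5 operations, at least 3 shifts are needed.
3 works (last occupied shift: shift 3): for example bend -> shift 1; route -> shift 2; mill -> shift 2; weld -> shift 3; polish -> shift 1.

3 shifts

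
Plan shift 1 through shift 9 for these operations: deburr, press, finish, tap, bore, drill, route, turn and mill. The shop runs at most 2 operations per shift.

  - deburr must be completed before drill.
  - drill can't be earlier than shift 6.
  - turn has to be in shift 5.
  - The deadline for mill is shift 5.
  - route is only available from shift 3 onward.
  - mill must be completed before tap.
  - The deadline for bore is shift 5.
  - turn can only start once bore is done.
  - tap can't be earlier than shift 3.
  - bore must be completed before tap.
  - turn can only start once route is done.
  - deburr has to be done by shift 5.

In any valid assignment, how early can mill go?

Mill's own window allows nothing later than shift 5.
mill at shift 1 is achievable: finish in shift 4; mill in shift 1; drill in shift 6; route in shift 3; bore in shift 1; deburr in shift 2; turn in shift 5; press in shift 2; tap in shift 3.

shift 1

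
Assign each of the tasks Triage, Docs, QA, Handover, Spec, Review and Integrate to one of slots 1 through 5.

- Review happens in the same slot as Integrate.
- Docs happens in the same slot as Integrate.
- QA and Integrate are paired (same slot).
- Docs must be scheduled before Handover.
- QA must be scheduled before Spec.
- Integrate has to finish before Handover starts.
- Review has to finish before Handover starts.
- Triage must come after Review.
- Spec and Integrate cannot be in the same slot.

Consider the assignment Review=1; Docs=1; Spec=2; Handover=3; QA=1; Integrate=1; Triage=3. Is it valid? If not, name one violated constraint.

Valid

Spec and Integrate cannot be in the same slot — holds.
Integrate has to finish before Handover starts — holds.
QA must be scheduled before Spec — holds.
Docs must be scheduled before Handover — holds.
Review happens in the same slot as Integrate — holds.
Triage must come after Review — holds.
Docs happens in the same slot as Integrate — holds.
QA and Integrate are paired (same slot) — holds.
Review has to finish before Handover starts — holds.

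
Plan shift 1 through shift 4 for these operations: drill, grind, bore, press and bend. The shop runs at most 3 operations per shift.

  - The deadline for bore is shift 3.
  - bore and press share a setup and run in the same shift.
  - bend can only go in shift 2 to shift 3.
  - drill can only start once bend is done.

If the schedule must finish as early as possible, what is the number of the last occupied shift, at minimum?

shift 3

The precedence chain requires at least 2 distinct shifts.
With at most 3 per shift and 5 operations, at least 2 shifts are needed.
Propagating the time windows through the other constraints, drill can't land before shift 3, so the schedule must run through at least shift 3.
3 works (last occupied shift: shift 3): for example grind -> shift 1, bore -> shift 1, drill -> shift 3, bend -> shift 2, press -> shift 1.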